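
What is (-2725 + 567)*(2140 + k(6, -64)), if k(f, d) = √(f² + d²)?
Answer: -4618120 - 4316*√1033 ≈ -4.7568e+6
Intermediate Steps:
k(f, d) = √(d² + f²)
(-2725 + 567)*(2140 + k(6, -64)) = (-2725 + 567)*(2140 + √((-64)² + 6²)) = -2158*(2140 + √(4096 + 36)) = -2158*(2140 + √4132) = -2158*(2140 + 2*√1033) = -4618120 - 4316*√1033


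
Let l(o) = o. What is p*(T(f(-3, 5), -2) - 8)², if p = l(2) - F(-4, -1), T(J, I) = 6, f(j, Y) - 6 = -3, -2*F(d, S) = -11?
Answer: -14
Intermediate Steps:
F(d, S) = 11/2 (F(d, S) = -½*(-11) = 11/2)
f(j, Y) = 3 (f(j, Y) = 6 - 3 = 3)
p = -7/2 (p = 2 - 1*11/2 = 2 - 11/2 = -7/2 ≈ -3.5000)
p*(T(f(-3, 5), -2) - 8)² = -7*(6 - 8)²/2 = -7/2*(-2)² = -7/2*4 = -14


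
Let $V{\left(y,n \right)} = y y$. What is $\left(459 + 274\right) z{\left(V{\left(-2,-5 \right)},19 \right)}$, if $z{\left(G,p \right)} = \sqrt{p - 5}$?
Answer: $733 \sqrt{14} \approx 2742.6$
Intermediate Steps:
$V{\left(y,n \right)} = y^{2}$
$z{\left(G,p \right)} = \sqrt{-5 + p}$
$\left(459 + 274\right) z{\left(V{\left(-2,-5 \right)},19 \right)} = \left(459 + 274\right) \sqrt{-5 + 19} = 733 \sqrt{14}$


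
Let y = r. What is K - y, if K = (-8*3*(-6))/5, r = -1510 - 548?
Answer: 10434/5 ≈ 2086.8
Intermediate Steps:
r = -2058
y = -2058
K = 144/5 (K = (-24*(-6))/5 = (⅕)*144 = 144/5 ≈ 28.800)
K - y = 144/5 - 1*(-2058) = 144/5 + 2058 = 10434/5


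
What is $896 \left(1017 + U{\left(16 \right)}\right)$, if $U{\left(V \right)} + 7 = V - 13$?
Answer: $907648$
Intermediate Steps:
$U{\left(V \right)} = -20 + V$ ($U{\left(V \right)} = -7 + \left(V - 13\right) = -7 + \left(-13 + V\right) = -20 + V$)
$896 \left(1017 + U{\left(16 \right)}\right) = 896 \left(1017 + \left(-20 + 16\right)\right) = 896 \left(1017 - 4\right) = 896 \cdot 1013 = 907648$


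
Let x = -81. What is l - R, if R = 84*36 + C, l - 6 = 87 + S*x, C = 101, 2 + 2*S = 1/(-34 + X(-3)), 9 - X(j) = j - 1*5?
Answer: -100253/34 ≈ -2948.6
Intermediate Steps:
X(j) = 14 - j (X(j) = 9 - (j - 1*5) = 9 - (j - 5) = 9 - (-5 + j) = 9 + (5 - j) = 14 - j)
S = -35/34 (S = -1 + 1/(2*(-34 + (14 - 1*(-3)))) = -1 + 1/(2*(-34 + (14 + 3))) = -1 + 1/(2*(-34 + 17)) = -1 + (½)/(-17) = -1 + (½)*(-1/17) = -1 - 1/34 = -35/34 ≈ -1.0294)
l = 5997/34 (l = 6 + (87 - 35/34*(-81)) = 6 + (87 + 2835/34) = 6 + 5793/34 = 5997/34 ≈ 176.38)
R = 3125 (R = 84*36 + 101 = 3024 + 101 = 3125)
l - R = 5997/34 - 1*3125 = 5997/34 - 3125 = -100253/34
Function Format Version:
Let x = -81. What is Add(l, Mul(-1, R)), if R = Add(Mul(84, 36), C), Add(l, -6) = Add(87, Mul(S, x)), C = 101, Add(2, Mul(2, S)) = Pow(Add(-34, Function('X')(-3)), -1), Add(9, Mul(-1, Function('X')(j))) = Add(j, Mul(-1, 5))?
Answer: Rational(-100253, 34) ≈ -2948.6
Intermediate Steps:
Function('X')(j) = Add(14, Mul(-1, j)) (Function('X')(j) = Add(9, Mul(-1, Add(j, Mul(-1, 5)))) = Add(9, Mul(-1, Add(j, -5))) = Add(9, Mul(-1, Add(-5, j))) = Add(9, Add(5, Mul(-1, j))) = Add(14, Mul(-1, j)))
S = Rational(-35, 34) (S = Add(-1, Mul(Rational(1, 2), Pow(Add(-34, Add(14, Mul(-1, -3))), -1))) = Add(-1, Mul(Rational(1, 2), Pow(Add(-34, Add(14, 3)), -1))) = Add(-1, Mul(Rational(1, 2), Pow(Add(-34, 17), -1))) = Add(-1, Mul(Rational(1, 2), Pow(-17, -1))) = Add(-1, Mul(Rational(1, 2), Rational(-1, 17))) = Add(-1, Rational(-1, 34)) = Rational(-35, 34) ≈ -1.0294)
l = Rational(5997, 34) (l = Add(6, Add(87, Mul(Rational(-35, 34), -81))) = Add(6, Add(87, Rational(2835, 34))) = Add(6, Rational(5793, 34)) = Rational(5997, 34) ≈ 176.38)
R = 3125 (R = Add(Mul(84, 36), 101) = Add(3024, 101) = 3125)
Add(l, Mul(-1, R)) = Add(Rational(5997, 34), Mul(-1, 3125)) = Add(Rational(5997, 34), -3125) = Rational(-100253, 34)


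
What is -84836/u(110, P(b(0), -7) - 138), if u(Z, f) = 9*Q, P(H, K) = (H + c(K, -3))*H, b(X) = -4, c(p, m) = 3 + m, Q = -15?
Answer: 84836/135 ≈ 628.42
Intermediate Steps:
P(H, K) = H² (P(H, K) = (H + (3 - 3))*H = (H + 0)*H = H*H = H²)
u(Z, f) = -135 (u(Z, f) = 9*(-15) = -135)
-84836/u(110, P(b(0), -7) - 138) = -84836/(-135) = -84836*(-1/135) = 84836/135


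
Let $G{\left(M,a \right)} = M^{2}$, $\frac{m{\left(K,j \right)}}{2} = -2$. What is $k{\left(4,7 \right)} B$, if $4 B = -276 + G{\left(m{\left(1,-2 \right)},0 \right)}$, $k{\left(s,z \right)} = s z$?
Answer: $-1820$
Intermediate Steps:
$m{\left(K,j \right)} = -4$ ($m{\left(K,j \right)} = 2 \left(-2\right) = -4$)
$B = -65$ ($B = \frac{-276 + \left(-4\right)^{2}}{4} = \frac{-276 + 16}{4} = \frac{1}{4} \left(-260\right) = -65$)
$k{\left(4,7 \right)} B = 4 \cdot 7 \left(-65\right) = 28 \left(-65\right) = -1820$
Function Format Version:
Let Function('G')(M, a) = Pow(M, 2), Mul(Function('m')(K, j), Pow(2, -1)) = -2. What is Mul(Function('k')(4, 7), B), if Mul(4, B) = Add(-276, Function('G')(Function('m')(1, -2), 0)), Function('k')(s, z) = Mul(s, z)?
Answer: -1820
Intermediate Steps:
Function('m')(K, j) = -4 (Function('m')(K, j) = Mul(2, -2) = -4)
B = -65 (B = Mul(Rational(1, 4), Add(-276, Pow(-4, 2))) = Mul(Rational(1, 4), Add(-276, 16)) = Mul(Rational(1, 4), -260) = -65)
Mul(Function('k')(4, 7), B) = Mul(Mul(4, 7), -65) = Mul(28, -65) = -1820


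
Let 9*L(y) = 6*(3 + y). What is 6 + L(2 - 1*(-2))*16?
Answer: 242/3 ≈ 80.667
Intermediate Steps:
L(y) = 2 + 2*y/3 (L(y) = (6*(3 + y))/9 = (18 + 6*y)/9 = 2 + 2*y/3)
6 + L(2 - 1*(-2))*16 = 6 + (2 + 2*(2 - 1*(-2))/3)*16 = 6 + (2 + 2*(2 + 2)/3)*16 = 6 + (2 + (2/3)*4)*16 = 6 + (2 + 8/3)*16 = 6 + (14/3)*16 = 6 + 224/3 = 242/3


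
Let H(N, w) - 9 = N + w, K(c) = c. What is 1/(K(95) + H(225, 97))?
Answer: 1/426 ≈ 0.0023474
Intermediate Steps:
H(N, w) = 9 + N + w (H(N, w) = 9 + (N + w) = 9 + N + w)
1/(K(95) + H(225, 97)) = 1/(95 + (9 + 225 + 97)) = 1/(95 + 331) = 1/426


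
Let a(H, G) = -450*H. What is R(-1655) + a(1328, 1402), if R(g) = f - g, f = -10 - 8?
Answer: -595963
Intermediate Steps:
f = -18
R(g) = -18 - g
R(-1655) + a(1328, 1402) = (-18 - 1*(-1655)) - 450*1328 = (-18 + 1655) - 597600 = 1637 - 597600 = -595963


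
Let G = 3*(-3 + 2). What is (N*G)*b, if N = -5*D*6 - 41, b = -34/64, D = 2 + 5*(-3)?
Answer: 17799/32 ≈ 556.22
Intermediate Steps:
D = -13 (D = 2 - 15 = -13)
b = -17/32 (b = -34*1/64 = -17/32 ≈ -0.53125)
G = -3 (G = 3*(-1) = -3)
N = 349 (N = -5*(-13)*6 - 41 = 65*6 - 41 = 390 - 41 = 349)
(N*G)*b = (349*(-3))*(-17/32) = -1047*(-17/32) = 17799/32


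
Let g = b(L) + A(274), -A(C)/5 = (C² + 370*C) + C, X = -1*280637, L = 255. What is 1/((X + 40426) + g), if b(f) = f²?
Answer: -1/1058836 ≈ -9.4443e-7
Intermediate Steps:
X = -280637
A(C) = -1855*C - 5*C² (A(C) = -5*((C² + 370*C) + C) = -5*(C² + 371*C) = -1855*C - 5*C²)
g = -818625 (g = 255² - 5*274*(371 + 274) = 65025 - 5*274*645 = 65025 - 883650 = -818625)
1/((X + 40426) + g) = 1/((-280637 + 40426) - 818625) = 1/(-240211 - 818625) = 1/(-1058836) = -1/1058836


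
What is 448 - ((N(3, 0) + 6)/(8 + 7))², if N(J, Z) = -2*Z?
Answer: 11196/25 ≈ 447.84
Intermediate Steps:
448 - ((N(3, 0) + 6)/(8 + 7))² = 448 - ((-2*0 + 6)/(8 + 7))² = 448 - ((0 + 6)/15)² = 448 - (6*(1/15))² = 448 - (⅖)² = 448 - 1*4/25 = 448 - 4/25 = 11196/25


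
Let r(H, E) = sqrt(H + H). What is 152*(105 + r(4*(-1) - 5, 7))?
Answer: 15960 + 456*I*sqrt(2) ≈ 15960.0 + 644.88*I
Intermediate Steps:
r(H, E) = sqrt(2)*sqrt(H) (r(H, E) = sqrt(2*H) = sqrt(2)*sqrt(H))
152*(105 + r(4*(-1) - 5, 7)) = 152*(105 + sqrt(2)*sqrt(4*(-1) - 5)) = 152*(105 + sqrt(2)*sqrt(-4 - 5)) = 152*(105 + sqrt(2)*sqrt(-9)) = 152*(105 + sqrt(2)*(3*I)) = 152*(105 + 3*I*sqrt(2)) = 15960 + 456*I*sqrt(2)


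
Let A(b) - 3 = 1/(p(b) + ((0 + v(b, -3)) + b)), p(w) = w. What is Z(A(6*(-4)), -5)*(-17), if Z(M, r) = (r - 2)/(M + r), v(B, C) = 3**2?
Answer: -4641/79 ≈ -58.747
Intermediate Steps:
v(B, C) = 9
A(b) = 3 + 1/(9 + 2*b) (A(b) = 3 + 1/(b + ((0 + 9) + b)) = 3 + 1/(b + (9 + b)) = 3 + 1/(9 + 2*b))
Z(M, r) = (-2 + r)/(M + r)
Z(A(6*(-4)), -5)*(-17) = ((-2 - 5)/(2*(14 + 3*(6*(-4)))/(9 + 2*(6*(-4))) - 5))*(-17) = (-7/(2*(14 + 3*(-24))/(9 + 2*(-24)) - 5))*(-17) = (-7/(2*(14 - 72)/(9 - 48) - 5))*(-17) = (-7/(2*(-58)/(-39) - 5))*(-17) = (-7/(2*(-1/39)*(-58) - 5))*(-17) = (-7/(116/39 - 5))*(-17) = (-7/(-79/39))*(-17) = -39/79*(-7)*(-17) = (273/79)*(-17) = -4641/79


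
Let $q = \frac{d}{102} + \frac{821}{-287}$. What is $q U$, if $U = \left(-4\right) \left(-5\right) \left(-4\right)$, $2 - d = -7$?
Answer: $\frac{1082120}{4879} \approx 221.79$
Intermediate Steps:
$d = 9$ ($d = 2 - -7 = 2 + 7 = 9$)
$U = -80$ ($U = 20 \left(-4\right) = -80$)
$q = - \frac{27053}{9758}$ ($q = \frac{9}{102} + \frac{821}{-287} = 9 \cdot \frac{1}{102} + 821 \left(- \frac{1}{287}\right) = \frac{3}{34} - \frac{821}{287} = - \frac{27053}{9758} \approx -2.7724$)
$q U = \left(- \frac{27053}{9758}\right) \left(-80\right) = \frac{1082120}{4879}$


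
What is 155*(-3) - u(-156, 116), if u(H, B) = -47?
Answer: -418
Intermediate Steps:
155*(-3) - u(-156, 116) = 155*(-3) - 1*(-47) = -465 + 47 = -418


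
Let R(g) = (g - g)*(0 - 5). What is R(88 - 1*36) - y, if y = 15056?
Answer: -15056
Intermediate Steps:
R(g) = 0 (R(g) = 0*(-5) = 0)
R(88 - 1*36) - y = 0 - 1*15056 = 0 - 15056 = -15056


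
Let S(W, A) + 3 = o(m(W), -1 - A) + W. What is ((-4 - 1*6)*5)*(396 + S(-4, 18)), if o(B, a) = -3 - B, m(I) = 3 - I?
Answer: -18950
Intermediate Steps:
S(W, A) = -9 + 2*W (S(W, A) = -3 + ((-3 - (3 - W)) + W) = -3 + ((-3 + (-3 + W)) + W) = -3 + ((-6 + W) + W) = -3 + (-6 + 2*W) = -9 + 2*W)
((-4 - 1*6)*5)*(396 + S(-4, 18)) = ((-4 - 1*6)*5)*(396 + (-9 + 2*(-4))) = ((-4 - 6)*5)*(396 + (-9 - 8)) = (-10*5)*(396 - 17) = -50*379 = -18950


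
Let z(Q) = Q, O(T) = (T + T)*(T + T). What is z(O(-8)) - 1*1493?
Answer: -1237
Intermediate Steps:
O(T) = 4*T² (O(T) = (2*T)*(2*T) = 4*T²)
z(O(-8)) - 1*1493 = 4*(-8)² - 1*1493 = 4*64 - 1493 = 256 - 1493 = -1237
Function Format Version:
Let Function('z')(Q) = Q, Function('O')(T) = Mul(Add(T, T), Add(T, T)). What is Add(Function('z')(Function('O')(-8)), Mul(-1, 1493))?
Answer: -1237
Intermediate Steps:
Function('O')(T) = Mul(4, Pow(T, 2)) (Function('O')(T) = Mul(Mul(2, T), Mul(2, T)) = Mul(4, Pow(T, 2)))
Add(Function('z')(Function('O')(-8)), Mul(-1, 1493)) = Add(Mul(4, Pow(-8, 2)), Mul(-1, 1493)) = Add(Mul(4, 64), -1493) = Add(256, -1493) = -1237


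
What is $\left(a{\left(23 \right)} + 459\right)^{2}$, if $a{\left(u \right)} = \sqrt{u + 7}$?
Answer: $\left(459 + \sqrt{30}\right)^{2} \approx 2.1574 \cdot 10^{5}$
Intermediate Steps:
$a{\left(u \right)} = \sqrt{7 + u}$
$\left(a{\left(23 \right)} + 459\right)^{2} = \left(\sqrt{7 + 23} + 459\right)^{2} = \left(\sqrt{30} + 459\right)^{2} = \left(459 + \sqrt{30}\right)^{2}$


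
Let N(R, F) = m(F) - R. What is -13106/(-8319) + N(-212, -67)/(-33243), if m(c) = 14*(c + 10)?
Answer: 146852564/92182839 ≈ 1.5931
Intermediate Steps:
m(c) = 140 + 14*c (m(c) = 14*(10 + c) = 140 + 14*c)
N(R, F) = 140 - R + 14*F (N(R, F) = (140 + 14*F) - R = 140 - R + 14*F)
-13106/(-8319) + N(-212, -67)/(-33243) = -13106/(-8319) + (140 - 1*(-212) + 14*(-67))/(-33243) = -13106*(-1/8319) + (140 + 212 - 938)*(-1/33243) = 13106/8319 - 586*(-1/33243) = 13106/8319 + 586/33243 = 146852564/92182839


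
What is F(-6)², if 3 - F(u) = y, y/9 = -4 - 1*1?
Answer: 2304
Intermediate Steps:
y = -45 (y = 9*(-4 - 1*1) = 9*(-4 - 1) = 9*(-5) = -45)
F(u) = 48 (F(u) = 3 - 1*(-45) = 3 + 45 = 48)
F(-6)² = 48² = 2304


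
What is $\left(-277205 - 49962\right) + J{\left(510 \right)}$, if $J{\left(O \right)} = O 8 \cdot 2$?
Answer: $-319007$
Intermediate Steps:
$J{\left(O \right)} = 16 O$ ($J{\left(O \right)} = 8 O 2 = 16 O$)
$\left(-277205 - 49962\right) + J{\left(510 \right)} = \left(-277205 - 49962\right) + 16 \cdot 510 = -327167 + 8160 = -319007$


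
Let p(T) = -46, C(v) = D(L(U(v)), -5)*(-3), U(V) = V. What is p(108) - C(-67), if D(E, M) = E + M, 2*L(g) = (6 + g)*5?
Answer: -1037/2 ≈ -518.50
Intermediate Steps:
L(g) = 15 + 5*g/2 (L(g) = ((6 + g)*5)/2 = (30 + 5*g)/2 = 15 + 5*g/2)
C(v) = -30 - 15*v/2 (C(v) = ((15 + 5*v/2) - 5)*(-3) = (10 + 5*v/2)*(-3) = -30 - 15*v/2)
p(108) - C(-67) = -46 - (-30 - 15/2*(-67)) = -46 - (-30 + 1005/2) = -46 - 1*945/2 = -46 - 945/2 = -1037/2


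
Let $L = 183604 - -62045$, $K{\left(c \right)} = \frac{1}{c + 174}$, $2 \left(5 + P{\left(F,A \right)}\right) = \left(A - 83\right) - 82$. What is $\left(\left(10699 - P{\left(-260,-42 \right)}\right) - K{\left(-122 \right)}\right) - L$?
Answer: $- \frac{12211759}{52} \approx -2.3484 \cdot 10^{5}$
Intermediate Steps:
$P{\left(F,A \right)} = - \frac{175}{2} + \frac{A}{2}$ ($P{\left(F,A \right)} = -5 + \frac{\left(A - 83\right) - 82}{2} = -5 + \frac{\left(-83 + A\right) - 82}{2} = -5 + \frac{-165 + A}{2} = -5 + \left(- \frac{165}{2} + \frac{A}{2}\right) = - \frac{175}{2} + \frac{A}{2}$)
$K{\left(c \right)} = \frac{1}{174 + c}$
$L = 245649$ ($L = 183604 + 62045 = 245649$)
$\left(\left(10699 - P{\left(-260,-42 \right)}\right) - K{\left(-122 \right)}\right) - L = \left(\left(10699 - \left(- \frac{175}{2} + \frac{1}{2} \left(-42\right)\right)\right) - \frac{1}{174 - 122}\right) - 245649 = \left(\left(10699 - \left(- \frac{175}{2} - 21\right)\right) - \frac{1}{52}\right) - 245649 = \left(\left(10699 - - \frac{217}{2}\right) - \frac{1}{52}\right) - 245649 = \left(\left(10699 + \frac{217}{2}\right) - \frac{1}{52}\right) - 245649 = \left(\frac{21615}{2} - \frac{1}{52}\right) - 245649 = \frac{561989}{52} - 245649 = - \frac{12211759}{52}$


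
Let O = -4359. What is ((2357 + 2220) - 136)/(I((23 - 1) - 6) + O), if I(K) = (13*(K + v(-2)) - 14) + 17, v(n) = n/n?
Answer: -4441/4135 ≈ -1.0740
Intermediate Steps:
v(n) = 1
I(K) = 16 + 13*K (I(K) = (13*(K + 1) - 14) + 17 = (13*(1 + K) - 14) + 17 = ((13 + 13*K) - 14) + 17 = (-1 + 13*K) + 17 = 16 + 13*K)
((2357 + 2220) - 136)/(I((23 - 1) - 6) + O) = ((2357 + 2220) - 136)/((16 + 13*((23 - 1) - 6)) - 4359) = (4577 - 136)/((16 + 13*(22 - 6)) - 4359) = 4441/((16 + 13*16) - 4359) = 4441/((16 + 208) - 4359) = 4441/(224 - 4359) = 4441/(-4135) = 4441*(-1/4135) = -4441/4135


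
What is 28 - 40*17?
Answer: -652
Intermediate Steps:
28 - 40*17 = 28 - 680 = -652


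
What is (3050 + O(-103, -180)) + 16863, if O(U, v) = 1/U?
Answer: 2051038/103 ≈ 19913.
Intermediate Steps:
(3050 + O(-103, -180)) + 16863 = (3050 + 1/(-103)) + 16863 = (3050 - 1/103) + 16863 = 314149/103 + 16863 = 2051038/103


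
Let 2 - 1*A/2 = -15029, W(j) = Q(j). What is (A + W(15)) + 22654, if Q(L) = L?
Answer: 52731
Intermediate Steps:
W(j) = j
A = 30062 (A = 4 - 2*(-15029) = 4 + 30058 = 30062)
(A + W(15)) + 22654 = (30062 + 15) + 22654 = 30077 + 22654 = 52731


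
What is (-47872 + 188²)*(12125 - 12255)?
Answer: 1628640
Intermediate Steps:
(-47872 + 188²)*(12125 - 12255) = (-47872 + 35344)*(-130) = -12528*(-130) = 1628640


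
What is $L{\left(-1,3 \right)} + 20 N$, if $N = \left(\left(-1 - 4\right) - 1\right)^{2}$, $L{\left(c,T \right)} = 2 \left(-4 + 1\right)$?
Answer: $714$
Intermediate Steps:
$L{\left(c,T \right)} = -6$ ($L{\left(c,T \right)} = 2 \left(-3\right) = -6$)
$N = 36$ ($N = \left(\left(-1 - 4\right) - 1\right)^{2} = \left(-5 - 1\right)^{2} = \left(-6\right)^{2} = 36$)
$L{\left(-1,3 \right)} + 20 N = -6 + 20 \cdot 36 = -6 + 720 = 714$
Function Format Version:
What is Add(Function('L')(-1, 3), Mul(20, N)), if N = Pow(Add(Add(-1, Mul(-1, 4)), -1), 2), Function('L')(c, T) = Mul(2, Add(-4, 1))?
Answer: 714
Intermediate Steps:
Function('L')(c, T) = -6 (Function('L')(c, T) = Mul(2, -3) = -6)
N = 36 (N = Pow(Add(Add(-1, -4), -1), 2) = Pow(Add(-5, -1), 2) = Pow(-6, 2) = 36)
Add(Function('L')(-1, 3), Mul(20, N)) = Add(-6, Mul(20, 36)) = Add(-6, 720) = 714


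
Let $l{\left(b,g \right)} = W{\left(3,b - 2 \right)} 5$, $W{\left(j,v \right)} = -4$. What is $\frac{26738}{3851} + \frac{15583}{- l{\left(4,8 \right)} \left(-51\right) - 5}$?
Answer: $- \frac{32603683}{3947275} \approx -8.2598$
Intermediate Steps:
$l{\left(b,g \right)} = -20$ ($l{\left(b,g \right)} = \left(-4\right) 5 = -20$)
$\frac{26738}{3851} + \frac{15583}{- l{\left(4,8 \right)} \left(-51\right) - 5} = \frac{26738}{3851} + \frac{15583}{\left(-1\right) \left(-20\right) \left(-51\right) - 5} = 26738 \cdot \frac{1}{3851} + \frac{15583}{20 \left(-51\right) - 5} = \frac{26738}{3851} + \frac{15583}{-1020 - 5} = \frac{26738}{3851} + \frac{15583}{-1025} = \frac{26738}{3851} + 15583 \left(- \frac{1}{1025}\right) = \frac{26738}{3851} - \frac{15583}{1025} = - \frac{32603683}{3947275}$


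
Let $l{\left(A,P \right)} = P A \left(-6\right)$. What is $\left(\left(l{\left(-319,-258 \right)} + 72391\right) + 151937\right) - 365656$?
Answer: $-635140$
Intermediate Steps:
$l{\left(A,P \right)} = - 6 A P$ ($l{\left(A,P \right)} = A P \left(-6\right) = - 6 A P$)
$\left(\left(l{\left(-319,-258 \right)} + 72391\right) + 151937\right) - 365656 = \left(\left(\left(-6\right) \left(-319\right) \left(-258\right) + 72391\right) + 151937\right) - 365656 = \left(\left(-493812 + 72391\right) + 151937\right) - 365656 = \left(-421421 + 151937\right) - 365656 = -269484 - 365656 = -635140$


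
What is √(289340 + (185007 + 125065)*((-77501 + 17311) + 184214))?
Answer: 2*√9614164767 ≈ 1.9610e+5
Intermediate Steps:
√(289340 + (185007 + 125065)*((-77501 + 17311) + 184214)) = √(289340 + 310072*(-60190 + 184214)) = √(289340 + 310072*124024) = √(289340 + 38456369728) = √38456659068 = 2*√9614164767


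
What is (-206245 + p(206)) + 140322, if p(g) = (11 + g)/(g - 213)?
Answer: -65954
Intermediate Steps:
p(g) = (11 + g)/(-213 + g)
(-206245 + p(206)) + 140322 = (-206245 + (11 + 206)/(-213 + 206)) + 140322 = (-206245 + 217/(-7)) + 140322 = (-206245 - ⅐*217) + 140322 = (-206245 - 31) + 140322 = -206276 + 140322 = -65954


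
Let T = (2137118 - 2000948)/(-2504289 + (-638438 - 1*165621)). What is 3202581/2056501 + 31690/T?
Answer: -21560631245487335/28003374117 ≈ -7.6993e+5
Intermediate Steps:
T = -68085/1654174 (T = 136170/(-2504289 + (-638438 - 165621)) = 136170/(-2504289 - 804059) = 136170/(-3308348) = 136170*(-1/3308348) = -68085/1654174 ≈ -0.041160)
3202581/2056501 + 31690/T = 3202581/2056501 + 31690/(-68085/1654174) = 3202581*(1/2056501) + 31690*(-1654174/68085) = 3202581/2056501 - 10484154812/13617 = -21560631245487335/28003374117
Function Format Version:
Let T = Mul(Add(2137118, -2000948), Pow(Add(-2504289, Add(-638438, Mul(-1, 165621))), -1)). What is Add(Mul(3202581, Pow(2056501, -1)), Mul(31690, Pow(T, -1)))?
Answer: Rational(-21560631245487335, 28003374117) ≈ -7.6993e+5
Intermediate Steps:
T = Rational(-68085, 1654174) (T = Mul(136170, Pow(Add(-2504289, Add(-638438, -165621)), -1)) = Mul(136170, Pow(Add(-2504289, -804059), -1)) = Mul(136170, Pow(-3308348, -1)) = Mul(136170, Rational(-1, 3308348)) = Rational(-68085, 1654174) ≈ -0.041160)
Add(Mul(3202581, Pow(2056501, -1)), Mul(31690, Pow(T, -1))) = Add(Mul(3202581, Pow(2056501, -1)), Mul(31690, Pow(Rational(-68085, 1654174), -1))) = Add(Mul(3202581, Rational(1, 2056501)), Mul(31690, Rational(-1654174, 68085))) = Add(Rational(3202581, 2056501), Rational(-10484154812, 13617)) = Rational(-21560631245487335, 28003374117)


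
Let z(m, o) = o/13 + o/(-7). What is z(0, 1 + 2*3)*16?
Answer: -96/13 ≈ -7.3846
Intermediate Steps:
z(m, o) = -6*o/91 (z(m, o) = o*(1/13) + o*(-⅐) = o/13 - o/7 = -6*o/91)
z(0, 1 + 2*3)*16 = -6*(1 + 2*3)/91*16 = -6*(1 + 6)/91*16 = -6/91*7*16 = -6/13*16 = -96/13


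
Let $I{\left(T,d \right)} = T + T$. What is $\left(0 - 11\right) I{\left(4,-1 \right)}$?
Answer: $-88$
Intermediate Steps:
$I{\left(T,d \right)} = 2 T$
$\left(0 - 11\right) I{\left(4,-1 \right)} = \left(0 - 11\right) 2 \cdot 4 = \left(-11\right) 8 = -88$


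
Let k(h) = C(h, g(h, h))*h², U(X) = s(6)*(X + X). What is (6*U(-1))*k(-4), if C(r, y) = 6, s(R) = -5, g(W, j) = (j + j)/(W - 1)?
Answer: 5760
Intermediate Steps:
g(W, j) = 2*j/(-1 + W) (g(W, j) = (2*j)/(-1 + W) = 2*j/(-1 + W))
U(X) = -10*X (U(X) = -5*(X + X) = -10*X)
k(h) = 6*h²
(6*U(-1))*k(-4) = (6*(-10*(-1)))*(6*(-4)²) = (6*10)*(6*16) = 60*96 = 5760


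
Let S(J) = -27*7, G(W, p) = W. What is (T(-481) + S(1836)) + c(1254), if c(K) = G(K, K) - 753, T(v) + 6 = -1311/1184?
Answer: 360993/1184 ≈ 304.89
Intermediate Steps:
T(v) = -8415/1184 (T(v) = -6 - 1311/1184 = -8415/1184)
c(K) = -753 + K (c(K) = K - 753 = -753 + K)
S(J) = -189
(T(-481) + S(1836)) + c(1254) = (-8415/1184 - 189) + (-753 + 1254) = -232191/1184 + 501 = 360993/1184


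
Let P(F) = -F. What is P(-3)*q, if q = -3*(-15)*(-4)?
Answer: -540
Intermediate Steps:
q = -180 (q = 45*(-4) = -180)
P(-3)*q = -1*(-3)*(-180) = 3*(-180) = -540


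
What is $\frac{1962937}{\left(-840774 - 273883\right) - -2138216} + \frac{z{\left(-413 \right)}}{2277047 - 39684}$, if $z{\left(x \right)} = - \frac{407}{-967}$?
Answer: $\frac{4246873545420190}{2214500624764739} \approx 1.9178$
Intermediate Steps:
$z{\left(x \right)} = \frac{407}{967}$ ($z{\left(x \right)} = \left(-407\right) \left(- \frac{1}{967}\right) = \frac{407}{967}$)
$\frac{1962937}{\left(-840774 - 273883\right) - -2138216} + \frac{z{\left(-413 \right)}}{2277047 - 39684} = \frac{1962937}{\left(-840774 - 273883\right) - -2138216} + \frac{407}{967 \left(2277047 - 39684\right)} = \frac{1962937}{-1114657 + 2138216} + \frac{407}{967 \cdot 2237363} = \frac{1962937}{1023559} + \frac{407}{967} \cdot \frac{1}{2237363} = 1962937 \cdot \frac{1}{1023559} + \frac{407}{2163530021} = \frac{1962937}{1023559} + \frac{407}{2163530021} = \frac{4246873545420190}{2214500624764739}$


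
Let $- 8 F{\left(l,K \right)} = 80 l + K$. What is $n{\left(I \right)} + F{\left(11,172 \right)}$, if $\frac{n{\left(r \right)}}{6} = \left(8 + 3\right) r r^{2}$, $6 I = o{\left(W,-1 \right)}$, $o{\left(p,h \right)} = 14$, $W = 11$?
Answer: $\frac{12725}{18} \approx 706.94$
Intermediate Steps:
$F{\left(l,K \right)} = - 10 l - \frac{K}{8}$ ($F{\left(l,K \right)} = - \frac{80 l + K}{8} = - \frac{K + 80 l}{8} = - 10 l - \frac{K}{8}$)
$I = \frac{7}{3}$ ($I = \frac{1}{6} \cdot 14 = \frac{7}{3} \approx 2.3333$)
$n{\left(r \right)} = 66 r^{3}$ ($n{\left(r \right)} = 6 \left(8 + 3\right) r r^{2} = 6 \cdot 11 r r^{2} = 6 \cdot 11 r^{3} = 66 r^{3}$)
$n{\left(I \right)} + F{\left(11,172 \right)} = 66 \left(\frac{7}{3}\right)^{3} - \frac{263}{2} = 66 \cdot \frac{343}{27} - \frac{263}{2} = \frac{7546}{9} - \frac{263}{2} = \frac{12725}{18}$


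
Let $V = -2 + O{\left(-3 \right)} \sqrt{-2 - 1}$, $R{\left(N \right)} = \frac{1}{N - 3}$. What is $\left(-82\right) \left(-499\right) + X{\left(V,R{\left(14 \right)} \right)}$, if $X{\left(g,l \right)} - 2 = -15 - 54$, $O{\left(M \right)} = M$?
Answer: $40851$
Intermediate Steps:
$R{\left(N \right)} = \frac{1}{-3 + N}$
$V = -2 - 3 i \sqrt{3}$ ($V = -2 - 3 \sqrt{-2 - 1} = -2 - 3 \sqrt{-3} = -2 - 3 i \sqrt{3} \approx -2.0 - 5.1962 i$)
$X{\left(g,l \right)} = -67$ ($X{\left(g,l \right)} = 2 - 69 = -67$)
$\left(-82\right) \left(-499\right) + X{\left(V,R{\left(14 \right)} \right)} = \left(-82\right) \left(-499\right) - 67 = 40918 - 67 = 40851$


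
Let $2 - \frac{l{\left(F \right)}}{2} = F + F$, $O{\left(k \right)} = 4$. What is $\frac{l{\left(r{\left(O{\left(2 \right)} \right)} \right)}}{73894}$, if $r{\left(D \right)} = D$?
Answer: $- \frac{6}{36947} \approx -0.00016239$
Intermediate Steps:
$l{\left(F \right)} = 4 - 4 F$ ($l{\left(F \right)} = 4 - 2 \left(F + F\right) = 4 - 2 \cdot 2 F = 4 - 4 F$)
$\frac{l{\left(r{\left(O{\left(2 \right)} \right)} \right)}}{73894} = \frac{4 - 16}{73894} = \left(4 - 16\right) \frac{1}{73894} = \left(-12\right) \frac{1}{73894} = - \frac{6}{36947}$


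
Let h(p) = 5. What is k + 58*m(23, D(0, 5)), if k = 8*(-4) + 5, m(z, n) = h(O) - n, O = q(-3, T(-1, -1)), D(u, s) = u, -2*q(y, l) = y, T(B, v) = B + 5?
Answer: 263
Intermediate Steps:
T(B, v) = 5 + B
q(y, l) = -y/2
O = 3/2 (O = -½*(-3) = 3/2 ≈ 1.5000)
m(z, n) = 5 - n
k = -27 (k = -32 + 5 = -27)
k + 58*m(23, D(0, 5)) = -27 + 58*(5 - 1*0) = -27 + 58*(5 + 0) = -27 + 58*5 = -27 + 290 = 263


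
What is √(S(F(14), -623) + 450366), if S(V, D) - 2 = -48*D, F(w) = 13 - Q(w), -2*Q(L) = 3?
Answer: 4*√30017 ≈ 693.02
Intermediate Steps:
Q(L) = -3/2 (Q(L) = -½*3 = -3/2)
F(w) = 29/2 (F(w) = 13 - 1*(-3/2) = 13 + 3/2 = 29/2)
S(V, D) = 2 - 48*D
√(S(F(14), -623) + 450366) = √((2 - 48*(-623)) + 450366) = √((2 + 29904) + 450366) = √(29906 + 450366) = √480272 = 4*√30017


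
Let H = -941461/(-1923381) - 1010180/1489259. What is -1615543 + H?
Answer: -4627582047306656878/2864412464679 ≈ -1.6155e+6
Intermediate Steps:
H = -540881751181/2864412464679 (H = -941461*(-1/1923381) - 1010180*1/1489259 = 941461/1923381 - 1010180/1489259 = -540881751181/2864412464679 ≈ -0.18883)
-1615543 + H = -1615543 - 540881751181/2864412464679 = -4627582047306656878/2864412464679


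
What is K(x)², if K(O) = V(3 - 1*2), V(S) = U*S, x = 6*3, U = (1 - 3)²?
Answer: 16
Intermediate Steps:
U = 4 (U = (-2)² = 4)
x = 18
V(S) = 4*S
K(O) = 4 (K(O) = 4*(3 - 1*2) = 4*(3 - 2) = 4*1 = 4)
K(x)² = 4² = 16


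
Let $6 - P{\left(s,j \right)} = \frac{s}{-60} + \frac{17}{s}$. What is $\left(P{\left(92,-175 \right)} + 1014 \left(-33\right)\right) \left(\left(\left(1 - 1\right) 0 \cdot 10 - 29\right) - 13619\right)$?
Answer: $\frac{157523233628}{345} \approx 4.5659 \cdot 10^{8}$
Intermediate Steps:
$P{\left(s,j \right)} = 6 - \frac{17}{s} + \frac{s}{60}$ ($P{\left(s,j \right)} = 6 - \left(\frac{s}{-60} + \frac{17}{s}\right) = 6 - \left(s \left(- \frac{1}{60}\right) + \frac{17}{s}\right) = 6 - \left(- \frac{s}{60} + \frac{17}{s}\right) = 6 - \left(\frac{17}{s} - \frac{s}{60}\right) = 6 + \left(- \frac{17}{s} + \frac{s}{60}\right) = 6 - \frac{17}{s} + \frac{s}{60}$)
$\left(P{\left(92,-175 \right)} + 1014 \left(-33\right)\right) \left(\left(\left(1 - 1\right) 0 \cdot 10 - 29\right) - 13619\right) = \left(\left(6 - \frac{17}{92} + \frac{1}{60} \cdot 92\right) + 1014 \left(-33\right)\right) \left(\left(\left(1 - 1\right) 0 \cdot 10 - 29\right) - 13619\right) = \left(\left(6 - \frac{17}{92} + \frac{23}{15}\right) - 33462\right) \left(\left(0 \cdot 0 \cdot 10 - 29\right) - 13619\right) = \left(\left(6 - \frac{17}{92} + \frac{23}{15}\right) - 33462\right) \left(\left(0 \cdot 10 - 29\right) - 13619\right) = \left(\frac{10141}{1380} - 33462\right) \left(\left(0 - 29\right) - 13619\right) = - \frac{46167419 \left(-29 - 13619\right)}{1380} = \left(- \frac{46167419}{1380}\right) \left(-13648\right) = \frac{157523233628}{345}$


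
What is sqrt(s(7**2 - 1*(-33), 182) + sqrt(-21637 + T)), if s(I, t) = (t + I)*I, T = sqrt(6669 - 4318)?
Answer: sqrt(21648 + I*sqrt(21637 - sqrt(2351))) ≈ 147.13 + 0.4993*I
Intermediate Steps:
T = sqrt(2351) ≈ 48.487
s(I, t) = I*(I + t) (s(I, t) = (I + t)*I = I*(I + t))
sqrt(s(7**2 - 1*(-33), 182) + sqrt(-21637 + T)) = sqrt((7**2 - 1*(-33))*((7**2 - 1*(-33)) + 182) + sqrt(-21637 + sqrt(2351))) = sqrt((49 + 33)*((49 + 33) + 182) + sqrt(-21637 + sqrt(2351))) = sqrt(82*(82 + 182) + sqrt(-21637 + sqrt(2351))) = sqrt(82*264 + sqrt(-21637 + sqrt(2351))) = sqrt(21648 + sqrt(-21637 + sqrt(2351)))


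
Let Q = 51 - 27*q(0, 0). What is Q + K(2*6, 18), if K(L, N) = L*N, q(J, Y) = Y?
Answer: 267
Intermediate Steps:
Q = 51 (Q = 51 - 27*0 = 51 + 0 = 51)
Q + K(2*6, 18) = 51 + (2*6)*18 = 51 + 12*18 = 51 + 216 = 267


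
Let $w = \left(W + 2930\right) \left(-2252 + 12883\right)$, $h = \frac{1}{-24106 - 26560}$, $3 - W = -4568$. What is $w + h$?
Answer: $\frac{4040265475245}{50666} \approx 7.9743 \cdot 10^{7}$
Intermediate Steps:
$W = 4571$ ($W = 3 - -4568 = 3 + 4568 = 4571$)
$h = - \frac{1}{50666}$ ($h = \frac{1}{-50666} = - \frac{1}{50666} \approx -1.9737 \cdot 10^{-5}$)
$w = 79743131$ ($w = \left(4571 + 2930\right) \left(-2252 + 12883\right) = 7501 \cdot 10631 = 79743131$)
$w + h = 79743131 - \frac{1}{50666} = \frac{4040265475245}{50666}$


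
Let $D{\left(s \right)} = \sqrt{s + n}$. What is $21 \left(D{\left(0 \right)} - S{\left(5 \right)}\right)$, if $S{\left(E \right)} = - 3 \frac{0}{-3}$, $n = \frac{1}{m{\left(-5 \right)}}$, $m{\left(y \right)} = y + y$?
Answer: $\frac{21 i \sqrt{10}}{10} \approx 6.6408 i$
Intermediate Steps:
$m{\left(y \right)} = 2 y$
$n = - \frac{1}{10}$ ($n = \frac{1}{2 \left(-5\right)} = \frac{1}{-10} = - \frac{1}{10} \approx -0.1$)
$D{\left(s \right)} = \sqrt{- \frac{1}{10} + s}$ ($D{\left(s \right)} = \sqrt{s - \frac{1}{10}} = \sqrt{- \frac{1}{10} + s}$)
$S{\left(E \right)} = 0$ ($S{\left(E \right)} = - 3 \cdot 0 \left(- \frac{1}{3}\right) = \left(-3\right) 0 = 0$)
$21 \left(D{\left(0 \right)} - S{\left(5 \right)}\right) = 21 \left(\frac{\sqrt{-10 + 100 \cdot 0}}{10} - 0\right) = 21 \left(\frac{\sqrt{-10 + 0}}{10} + 0\right) = 21 \left(\frac{\sqrt{-10}}{10} + 0\right) = 21 \left(\frac{i \sqrt{10}}{10} + 0\right) = 21 \frac{i \sqrt{10}}{10} = \frac{21 i \sqrt{10}}{10}$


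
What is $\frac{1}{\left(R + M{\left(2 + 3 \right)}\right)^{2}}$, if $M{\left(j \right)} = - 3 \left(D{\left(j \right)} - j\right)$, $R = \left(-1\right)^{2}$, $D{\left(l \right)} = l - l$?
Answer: $\frac{1}{256} \approx 0.0039063$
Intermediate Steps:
$D{\left(l \right)} = 0$
$R = 1$
$M{\left(j \right)} = 3 j$ ($M{\left(j \right)} = - 3 \left(0 - j\right) = - 3 \left(- j\right) = 3 j$)
$\frac{1}{\left(R + M{\left(2 + 3 \right)}\right)^{2}} = \frac{1}{\left(1 + 3 \left(2 + 3\right)\right)^{2}} = \frac{1}{\left(1 + 3 \cdot 5\right)^{2}} = \frac{1}{\left(1 + 15\right)^{2}} = \frac{1}{16^{2}} = \frac{1}{256}$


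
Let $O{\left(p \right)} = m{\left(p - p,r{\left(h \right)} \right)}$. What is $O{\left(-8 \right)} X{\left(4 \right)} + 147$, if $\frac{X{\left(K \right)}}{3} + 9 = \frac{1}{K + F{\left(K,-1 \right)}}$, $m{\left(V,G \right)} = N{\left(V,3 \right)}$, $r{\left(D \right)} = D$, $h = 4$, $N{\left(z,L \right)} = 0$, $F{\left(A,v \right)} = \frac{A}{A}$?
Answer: $147$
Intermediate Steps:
$F{\left(A,v \right)} = 1$
$m{\left(V,G \right)} = 0$
$X{\left(K \right)} = -27 + \frac{3}{1 + K}$ ($X{\left(K \right)} = -27 + \frac{3}{K + 1} = -27 + \frac{3}{1 + K}$)
$O{\left(p \right)} = 0$
$O{\left(-8 \right)} X{\left(4 \right)} + 147 = 0 \frac{3 \left(-8 - 36\right)}{1 + 4} + 147 = 0 \frac{3 \left(-8 - 36\right)}{5} + 147 = 0 \cdot 3 \cdot \frac{1}{5} \left(-44\right) + 147 = 0 \left(- \frac{132}{5}\right) + 147 = 0 + 147 = 147$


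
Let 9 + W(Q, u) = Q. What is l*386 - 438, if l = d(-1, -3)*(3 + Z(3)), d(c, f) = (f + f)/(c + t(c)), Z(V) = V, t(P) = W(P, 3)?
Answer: 9078/11 ≈ 825.27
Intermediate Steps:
W(Q, u) = -9 + Q
t(P) = -9 + P
d(c, f) = 2*f/(-9 + 2*c) (d(c, f) = (f + f)/(c + (-9 + c)) = (2*f)/(-9 + 2*c) = 2*f/(-9 + 2*c))
l = 36/11 (l = (2*(-3)/(-9 + 2*(-1)))*(3 + 3) = (2*(-3)/(-9 - 2))*6 = (2*(-3)/(-11))*6 = (2*(-3)*(-1/11))*6 = (6/11)*6 = 36/11 ≈ 3.2727)
l*386 - 438 = (36/11)*386 - 438 = 13896/11 - 438 = 9078/11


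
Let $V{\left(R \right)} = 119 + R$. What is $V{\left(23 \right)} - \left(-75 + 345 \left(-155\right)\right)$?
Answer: $53692$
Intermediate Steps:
$V{\left(23 \right)} - \left(-75 + 345 \left(-155\right)\right) = \left(119 + 23\right) - \left(-75 + 345 \left(-155\right)\right) = 142 - \left(-75 - 53475\right) = 142 - -53550 = 142 + 53550 = 53692$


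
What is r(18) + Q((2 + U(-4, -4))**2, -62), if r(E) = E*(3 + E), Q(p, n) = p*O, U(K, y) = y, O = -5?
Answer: 358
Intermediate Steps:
Q(p, n) = -5*p (Q(p, n) = p*(-5) = -5*p)
r(18) + Q((2 + U(-4, -4))**2, -62) = 18*(3 + 18) - 5*(2 - 4)**2 = 18*21 - 5*(-2)**2 = 378 - 5*4 = 378 - 20 = 358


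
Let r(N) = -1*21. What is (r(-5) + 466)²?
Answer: 198025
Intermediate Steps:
r(N) = -21
(r(-5) + 466)² = (-21 + 466)² = 445² = 198025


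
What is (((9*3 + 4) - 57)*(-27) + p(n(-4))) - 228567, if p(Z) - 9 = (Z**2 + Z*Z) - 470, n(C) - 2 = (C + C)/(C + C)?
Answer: -228308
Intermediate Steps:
n(C) = 3 (n(C) = 2 + (C + C)/(C + C) = 2 + (2*C)/((2*C)) = 2 + (2*C)*(1/(2*C)) = 2 + 1 = 3)
p(Z) = -461 + 2*Z**2 (p(Z) = 9 + ((Z**2 + Z*Z) - 470) = 9 + ((Z**2 + Z**2) - 470) = 9 + (2*Z**2 - 470) = 9 + (-470 + 2*Z**2) = -461 + 2*Z**2)
(((9*3 + 4) - 57)*(-27) + p(n(-4))) - 228567 = (((9*3 + 4) - 57)*(-27) + (-461 + 2*3**2)) - 228567 = (((27 + 4) - 57)*(-27) + (-461 + 2*9)) - 228567 = ((31 - 57)*(-27) + (-461 + 18)) - 228567 = (-26*(-27) - 443) - 228567 = (702 - 443) - 228567 = 259 - 228567 = -228308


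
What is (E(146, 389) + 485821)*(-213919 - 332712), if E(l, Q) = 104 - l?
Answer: -265541860549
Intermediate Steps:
(E(146, 389) + 485821)*(-213919 - 332712) = ((104 - 1*146) + 485821)*(-213919 - 332712) = ((104 - 146) + 485821)*(-546631) = (-42 + 485821)*(-546631) = 485779*(-546631) = -265541860549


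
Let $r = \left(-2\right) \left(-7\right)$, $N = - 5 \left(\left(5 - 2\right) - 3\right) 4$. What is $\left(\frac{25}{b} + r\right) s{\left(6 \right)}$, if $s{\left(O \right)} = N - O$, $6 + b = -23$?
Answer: $- \frac{2286}{29} \approx -78.828$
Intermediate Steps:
$N = 0$ ($N = - 5 \left(\left(5 - 2\right) - 3\right) 4 = - 5 \left(3 - 3\right) 4 = \left(-5\right) 0 \cdot 4 = 0 \cdot 4 = 0$)
$b = -29$ ($b = -6 - 23 = -29$)
$s{\left(O \right)} = - O$ ($s{\left(O \right)} = 0 - O = - O$)
$r = 14$
$\left(\frac{25}{b} + r\right) s{\left(6 \right)} = \left(\frac{25}{-29} + 14\right) \left(\left(-1\right) 6\right) = \left(25 \left(- \frac{1}{29}\right) + 14\right) \left(-6\right) = \left(- \frac{25}{29} + 14\right) \left(-6\right) = \frac{381}{29} \left(-6\right) = - \frac{2286}{29}$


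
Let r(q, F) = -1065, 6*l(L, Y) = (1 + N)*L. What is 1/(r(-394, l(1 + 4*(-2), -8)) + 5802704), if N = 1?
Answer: 1/5801639 ≈ 1.7237e-7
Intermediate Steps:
l(L, Y) = L/3 (l(L, Y) = ((1 + 1)*L)/6 = (2*L)/6 = L/3)
1/(r(-394, l(1 + 4*(-2), -8)) + 5802704) = 1/(-1065 + 5802704) = 1/5801639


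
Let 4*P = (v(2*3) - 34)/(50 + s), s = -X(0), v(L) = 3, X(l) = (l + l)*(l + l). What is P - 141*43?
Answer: -1212631/200 ≈ -6063.2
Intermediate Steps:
X(l) = 4*l**2 (X(l) = (2*l)*(2*l) = 4*l**2)
s = 0 (s = -4*0**2 = -4*0 = -1*0 = 0)
P = -31/200 (P = ((3 - 34)/(50 + 0))/4 = (-31/50)/4 = (-31*1/50)/4 = (1/4)*(-31/50) = -31/200 ≈ -0.15500)
P - 141*43 = -31/200 - 141*43 = -31/200 - 6063 = -1212631/200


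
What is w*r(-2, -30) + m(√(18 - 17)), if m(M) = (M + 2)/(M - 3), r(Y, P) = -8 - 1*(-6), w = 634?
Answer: -2539/2 ≈ -1269.5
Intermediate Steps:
r(Y, P) = -2 (r(Y, P) = -8 + 6 = -2)
m(M) = (2 + M)/(-3 + M)
w*r(-2, -30) + m(√(18 - 17)) = 634*(-2) + (2 + √(18 - 17))/(-3 + √(18 - 17)) = -1268 + (2 + √1)/(-3 + √1) = -1268 + (2 + 1)/(-3 + 1) = -1268 + 3/(-2) = -1268 - ½*3 = -1268 - 3/2 = -2539/2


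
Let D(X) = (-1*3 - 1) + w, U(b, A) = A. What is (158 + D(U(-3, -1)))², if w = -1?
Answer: 23409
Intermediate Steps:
D(X) = -5 (D(X) = (-1*3 - 1) - 1 = (-3 - 1) - 1 = -4 - 1 = -5)
(158 + D(U(-3, -1)))² = (158 - 5)² = 153² = 23409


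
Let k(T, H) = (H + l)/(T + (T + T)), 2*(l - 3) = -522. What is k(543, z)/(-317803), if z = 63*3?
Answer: 23/172567029 ≈ 1.3328e-7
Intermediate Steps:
l = -258 (l = 3 + (½)*(-522) = 3 - 261 = -258)
z = 189
k(T, H) = (-258 + H)/(3*T) (k(T, H) = (H - 258)/(T + (T + T)) = (-258 + H)/(T + 2*T) = (-258 + H)/((3*T)) = (-258 + H)*(1/(3*T)) = (-258 + H)/(3*T))
k(543, z)/(-317803) = ((⅓)*(-258 + 189)/543)/(-317803) = ((⅓)*(1/543)*(-69))*(-1/317803) = -23/543*(-1/317803) = 23/172567029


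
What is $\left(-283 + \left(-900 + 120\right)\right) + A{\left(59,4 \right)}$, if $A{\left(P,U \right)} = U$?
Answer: $-1059$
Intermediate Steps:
$\left(-283 + \left(-900 + 120\right)\right) + A{\left(59,4 \right)} = \left(-283 + \left(-900 + 120\right)\right) + 4 = \left(-283 - 780\right) + 4 = -1063 + 4 = -1059$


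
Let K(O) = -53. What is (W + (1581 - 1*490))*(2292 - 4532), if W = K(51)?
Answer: -2325120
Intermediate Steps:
W = -53
(W + (1581 - 1*490))*(2292 - 4532) = (-53 + (1581 - 1*490))*(2292 - 4532) = (-53 + (1581 - 490))*(-2240) = (-53 + 1091)*(-2240) = 1038*(-2240) = -2325120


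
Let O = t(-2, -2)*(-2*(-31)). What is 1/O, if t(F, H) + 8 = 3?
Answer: -1/310 ≈ -0.0032258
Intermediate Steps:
t(F, H) = -5 (t(F, H) = -8 + 3 = -5)
O = -310 (O = -(-10)*(-31) = -5*62 = -310)
1/O = 1/(-310) = -1/310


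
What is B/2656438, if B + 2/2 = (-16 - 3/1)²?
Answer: 180/1328219 ≈ 0.00013552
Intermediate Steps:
B = 360 (B = -1 + (-16 - 3/1)² = -1 + (-16 - 3*1)² = -1 + (-16 - 3)² = -1 + (-19)² = -1 + 361 = 360)
B/2656438 = 360/2656438 = 360*(1/2656438) = 180/1328219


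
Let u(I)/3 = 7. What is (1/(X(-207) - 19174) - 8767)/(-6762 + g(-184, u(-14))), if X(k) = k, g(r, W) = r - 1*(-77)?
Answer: 169913228/133128089 ≈ 1.2763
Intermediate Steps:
u(I) = 21 (u(I) = 3*7 = 21)
g(r, W) = 77 + r (g(r, W) = r + 77 = 77 + r)
(1/(X(-207) - 19174) - 8767)/(-6762 + g(-184, u(-14))) = (1/(-207 - 19174) - 8767)/(-6762 + (77 - 184)) = (1/(-19381) - 8767)/(-6762 - 107) = (-1/19381 - 8767)/(-6869) = -169913228/19381*(-1/6869) = 169913228/133128089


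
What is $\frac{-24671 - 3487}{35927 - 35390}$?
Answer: $- \frac{9386}{179} \approx -52.436$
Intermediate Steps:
$\frac{-24671 - 3487}{35927 - 35390} = - \frac{28158}{537} = \left(-28158\right) \frac{1}{537} = - \frac{9386}{179}$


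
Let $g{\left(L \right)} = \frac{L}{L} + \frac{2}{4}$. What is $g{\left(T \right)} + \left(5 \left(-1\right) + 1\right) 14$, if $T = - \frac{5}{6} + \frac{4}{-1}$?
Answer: $- \frac{109}{2} \approx -54.5$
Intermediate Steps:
$T = - \frac{29}{6}$ ($T = \left(-5\right) \frac{1}{6} + 4 \left(-1\right) = - \frac{5}{6} - 4 = - \frac{29}{6} \approx -4.8333$)
$g{\left(L \right)} = \frac{3}{2}$ ($g{\left(L \right)} = 1 + 2 \cdot \frac{1}{4} = 1 + \frac{1}{2} = \frac{3}{2}$)
$g{\left(T \right)} + \left(5 \left(-1\right) + 1\right) 14 = \frac{3}{2} + \left(5 \left(-1\right) + 1\right) 14 = \frac{3}{2} + \left(-5 + 1\right) 14 = \frac{3}{2} - 56 = - \frac{109}{2}$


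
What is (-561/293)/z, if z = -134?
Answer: 561/39262 ≈ 0.014289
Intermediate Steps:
(-561/293)/z = -561/293/(-134) = -561*1/293*(-1/134) = -561/293*(-1/134) = 561/39262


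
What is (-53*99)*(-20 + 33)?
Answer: -68211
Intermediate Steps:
(-53*99)*(-20 + 33) = -5247*13 = -68211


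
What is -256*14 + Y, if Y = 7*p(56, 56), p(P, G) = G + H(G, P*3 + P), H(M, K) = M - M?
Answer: -3192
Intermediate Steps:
H(M, K) = 0
p(P, G) = G (p(P, G) = G + 0 = G)
Y = 392 (Y = 7*56 = 392)
-256*14 + Y = -256*14 + 392 = -3584 + 392 = -3192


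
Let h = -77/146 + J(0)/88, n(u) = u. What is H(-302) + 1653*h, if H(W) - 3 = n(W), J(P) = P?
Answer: -170935/146 ≈ -1170.8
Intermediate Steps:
H(W) = 3 + W
h = -77/146 (h = -77/146 + 0/88 = -77*1/146 + 0*(1/88) = -77/146 + 0 = -77/146 ≈ -0.52740)
H(-302) + 1653*h = (3 - 302) + 1653*(-77/146) = -299 - 127281/146 = -170935/146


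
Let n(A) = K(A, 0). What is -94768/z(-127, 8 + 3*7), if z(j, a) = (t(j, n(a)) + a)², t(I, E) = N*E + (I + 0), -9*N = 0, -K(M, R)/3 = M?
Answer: -23692/2401 ≈ -9.8676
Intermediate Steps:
K(M, R) = -3*M
N = 0 (N = -⅑*0 = 0)
n(A) = -3*A
t(I, E) = I (t(I, E) = 0*E + (I + 0) = 0 + I = I)
z(j, a) = (a + j)² (z(j, a) = (j + a)² = (a + j)²)
-94768/z(-127, 8 + 3*7) = -94768/((8 + 3*7) - 127)² = -94768/((8 + 21) - 127)² = -94768/(29 - 127)² = -94768/((-98)²) = -94768/9604 = -94768*1/9604 = -23692/2401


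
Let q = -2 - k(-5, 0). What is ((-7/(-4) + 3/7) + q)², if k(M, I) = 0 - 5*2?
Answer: 81225/784 ≈ 103.60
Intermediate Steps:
k(M, I) = -10 (k(M, I) = 0 - 10 = -10)
q = 8 (q = -2 - 1*(-10) = -2 + 10 = 8)
((-7/(-4) + 3/7) + q)² = ((-7/(-4) + 3/7) + 8)² = ((-7*(-¼) + 3*(⅐)) + 8)² = ((7/4 + 3/7) + 8)² = (61/28 + 8)² = (285/28)² = 81225/784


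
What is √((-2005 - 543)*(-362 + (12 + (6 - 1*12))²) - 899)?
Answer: √829749 ≈ 910.91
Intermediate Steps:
√((-2005 - 543)*(-362 + (12 + (6 - 1*12))²) - 899) = √(-2548*(-362 + (12 + (6 - 12))²) - 899) = √(-2548*(-362 + (12 - 6)²) - 899) = √(-2548*(-362 + 6²) - 899) = √(-2548*(-362 + 36) - 899) = √(-2548*(-326) - 899) = √(830648 - 899) = √829749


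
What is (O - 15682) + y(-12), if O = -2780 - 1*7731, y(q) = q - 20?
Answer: -26225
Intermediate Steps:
y(q) = -20 + q
O = -10511 (O = -2780 - 7731 = -10511)
(O - 15682) + y(-12) = (-10511 - 15682) + (-20 - 12) = -26193 - 32 = -26225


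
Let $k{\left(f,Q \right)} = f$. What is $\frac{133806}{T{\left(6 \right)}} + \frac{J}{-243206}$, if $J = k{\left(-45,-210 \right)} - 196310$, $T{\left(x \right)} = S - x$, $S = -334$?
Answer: $- \frac{4059457667}{10336255} \approx -392.74$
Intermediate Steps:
$T{\left(x \right)} = -334 - x$
$J = -196355$ ($J = -45 - 196310 = -196355$)
$\frac{133806}{T{\left(6 \right)}} + \frac{J}{-243206} = \frac{133806}{-334 - 6} - \frac{196355}{-243206} = \frac{133806}{-334 - 6} - - \frac{196355}{243206} = \frac{133806}{-340} + \frac{196355}{243206} = 133806 \left(- \frac{1}{340}\right) + \frac{196355}{243206} = - \frac{66903}{170} + \frac{196355}{243206} = - \frac{4059457667}{10336255}$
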